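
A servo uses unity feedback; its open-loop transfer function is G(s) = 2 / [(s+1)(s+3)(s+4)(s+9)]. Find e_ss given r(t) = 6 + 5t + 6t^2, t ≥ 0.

G(s) has no factors of s in the denominator, so the system is type 0. Taking each input component in turn:
  • 6: e_ss = 6/(1+K_p) with K_p=1/54 → 324/55.
  • 5t: a type-0 system cannot track it, e_ss → ∞.
  • 6t^2: a type-0 system cannot track it, e_ss → ∞.
The unbounded component dominates.

infinity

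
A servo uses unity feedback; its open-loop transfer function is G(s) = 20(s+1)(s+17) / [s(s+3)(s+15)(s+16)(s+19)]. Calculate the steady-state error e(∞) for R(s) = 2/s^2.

1368/17

System type = 1 (one pole at s=0).
K_v = lim_{s→0} s·G(s) = 20·1·17 / (3·15·16·19) = 17/684.
e_ss = 2/K_v = 2/(17/684) = 1368/17.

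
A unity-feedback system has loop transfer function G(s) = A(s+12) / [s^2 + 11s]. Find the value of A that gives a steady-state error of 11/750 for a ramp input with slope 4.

250

Factoring s from the denominator leaves a polynomial with constant term 11, so the system is type 1.
K_v = lim_{s→0} s·G(s) = A·12 / 11 = (12/11)·A.
e_ss = 4/K_v = 11/750 ⇒ K_v = 3000/11 ⇒ A = (3000/11)/(12/11) = 250.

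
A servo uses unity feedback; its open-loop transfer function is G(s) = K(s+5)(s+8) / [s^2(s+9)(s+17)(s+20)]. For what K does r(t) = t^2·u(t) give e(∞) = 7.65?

20

Two free integrators in G(s): this is a type 2 system.
K_a = lim_{s→0} s^2·G(s) = K·5·8 / (9·17·20) = (2/153)·K.
e_ss = 2/K_a = 7.65 ⇒ K_a = 40/153 ⇒ K = (40/153)/(2/153) = 20.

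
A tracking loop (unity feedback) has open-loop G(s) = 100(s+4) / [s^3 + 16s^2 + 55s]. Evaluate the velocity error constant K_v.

80/11

Lowest-order denominator term is 55s, so the open loop has 1 pole at the origin → type 1 system.
K_v = lim_{s→0} s·G(s) = 100·4 / 55 = 80/11.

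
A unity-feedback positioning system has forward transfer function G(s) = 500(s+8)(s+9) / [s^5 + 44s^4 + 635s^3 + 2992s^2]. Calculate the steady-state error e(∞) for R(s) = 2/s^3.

187/1125

The denominator has no term below 2992s^2 — 2 poles at s=0, type 2.
K_a = lim_{s→0} s^2·G(s) = 500·8·9 / 2992 = 2250/187.
r(t) = t^2 gives R(s) = 2/s^3.
e_ss = 2/K_a = 2/(2250/187) = 187/1125.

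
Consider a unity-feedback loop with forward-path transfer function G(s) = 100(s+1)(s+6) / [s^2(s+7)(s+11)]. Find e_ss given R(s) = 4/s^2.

Two free integrators in G(s): this is a type 2 system.
A type-2 system has K_v = ∞, so it tracks a ramp input with zero steady-state error.

0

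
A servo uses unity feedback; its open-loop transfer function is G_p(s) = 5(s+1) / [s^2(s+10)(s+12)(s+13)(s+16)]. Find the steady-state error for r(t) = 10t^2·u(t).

99840

System type = 2 (two poles at s=0).
K_a = lim_{s→0} s^2·G_p(s) = 5·1 / (10·12·13·16) = 1/4992.
r(t) = 10t^2 gives R(s) = 20/s^3.
e_ss = 20/K_a = 20/(1/4992) = 99840.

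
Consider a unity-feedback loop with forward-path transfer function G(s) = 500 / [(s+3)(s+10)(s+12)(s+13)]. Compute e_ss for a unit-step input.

234/259

No free integrators in G(s): this is a type 0 system.
K_p = lim_{s→0} G(s) = 500 / (3·10·12·13) = 25/234.
e_ss = 1/(1 + K_p) = 1/(259/234) = 234/259.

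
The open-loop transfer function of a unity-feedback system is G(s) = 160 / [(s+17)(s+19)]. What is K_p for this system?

160/323

No free integrators in G(s): this is a type 0 system.
K_p = lim_{s→0} G(s) = 160 / (17·19) = 160/323.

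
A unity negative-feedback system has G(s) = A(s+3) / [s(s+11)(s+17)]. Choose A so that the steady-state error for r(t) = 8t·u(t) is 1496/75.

System type = 1 (one pole at s=0).
K_v = lim_{s→0} s·G(s) = A·3 / (11·17) = (3/187)·A.
e_ss = 8/K_v = 1496/75 ⇒ K_v = 75/187 ⇒ A = (75/187)/(3/187) = 25.

25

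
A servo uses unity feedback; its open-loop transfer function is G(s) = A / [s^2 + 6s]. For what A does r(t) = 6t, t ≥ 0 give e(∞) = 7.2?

5

The denominator has no term below 6s — 1 pole at s=0, type 1.
K_v = lim_{s→0} s·G(s) = A / 6 = (1/6)·A.
e_ss = 6/K_v = 7.2 ⇒ K_v = 5/6 ⇒ A = (5/6)/(1/6) = 5.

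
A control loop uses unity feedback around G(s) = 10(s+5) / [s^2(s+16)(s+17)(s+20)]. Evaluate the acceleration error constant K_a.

5/544

G(s) has two factors of s in the denominator, so the system is type 2.
K_a = lim_{s→0} s^2·G(s) = 10·5 / (16·17·20) = 5/544.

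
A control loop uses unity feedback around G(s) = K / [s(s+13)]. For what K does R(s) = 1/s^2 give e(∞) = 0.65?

G(s) has one factor of s in the denominator, so the system is type 1.
K_v = lim_{s→0} s·G(s) = K / (13) = (1/13)·K.
e_ss = 1/K_v = 0.65 ⇒ K_v = 20/13 ⇒ K = (20/13)/(1/13) = 20.

20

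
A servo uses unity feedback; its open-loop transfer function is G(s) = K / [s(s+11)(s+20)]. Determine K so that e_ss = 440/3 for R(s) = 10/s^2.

The open loop has one pole at the origin → type 1 system.
K_v = lim_{s→0} s·G(s) = K / (11·20) = (1/220)·K.
e_ss = 10/K_v = 440/3 ⇒ K_v = 3/44 ⇒ K = (3/44)/(1/220) = 15.

15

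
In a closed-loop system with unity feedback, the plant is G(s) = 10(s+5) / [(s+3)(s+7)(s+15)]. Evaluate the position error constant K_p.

10/63

G(s) has no factors of s in the denominator, so the system is type 0.
K_p = lim_{s→0} G(s) = 10·5 / (3·7·15) = 10/63.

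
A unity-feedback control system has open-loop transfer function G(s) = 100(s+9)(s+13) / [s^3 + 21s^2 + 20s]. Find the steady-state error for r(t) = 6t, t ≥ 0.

2/195

The denominator has no term below 20s — 1 pole at s=0, type 1.
K_v = lim_{s→0} s·G(s) = 100·9·13 / 20 = 585.
e_ss = 6/K_v = 6/585 = 2/195.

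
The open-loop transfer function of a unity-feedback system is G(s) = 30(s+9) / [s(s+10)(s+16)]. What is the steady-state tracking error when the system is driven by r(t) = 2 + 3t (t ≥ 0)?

16/9

One free integrator in G(s): this is a type 1 system. Taking each input component in turn:
  • 2: tracked with zero error.
  • 3t: e_ss = 3/K_v with K_v=1.6875 → 16/9.
Total e_ss = 16/9.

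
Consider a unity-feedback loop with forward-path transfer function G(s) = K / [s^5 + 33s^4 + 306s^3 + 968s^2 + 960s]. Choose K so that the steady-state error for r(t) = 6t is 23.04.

250

Lowest-order denominator term is 960s, so the open loop has 1 pole at the origin → type 1 system.
K_v = lim_{s→0} s·G(s) = K / 960 = (1/960)·K.
e_ss = 6/K_v = 23.04 ⇒ K_v = 25/96 ⇒ K = (25/96)/(1/960) = 250.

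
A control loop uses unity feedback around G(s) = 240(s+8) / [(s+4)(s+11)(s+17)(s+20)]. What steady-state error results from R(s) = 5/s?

935/211

G(s) has no factors of s in the denominator, so the system is type 0.
K_p = lim_{s→0} G(s) = 240·8 / (4·11·17·20) = 24/187.
e_ss = 5/(1 + K_p) = 5/(211/187) = 935/211.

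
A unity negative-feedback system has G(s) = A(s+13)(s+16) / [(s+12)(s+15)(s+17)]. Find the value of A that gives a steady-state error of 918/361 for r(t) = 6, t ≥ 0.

No free integrators in G(s): this is a type 0 system.
K_p = lim_{s→0} G(s) = A·13·16 / (12·15·17) = (52/765)·A.
e_ss = 6/(1 + K_p) = 918/361 ⇒ 1 + (52/765)·A = 361/153 ⇒ A = 20.

20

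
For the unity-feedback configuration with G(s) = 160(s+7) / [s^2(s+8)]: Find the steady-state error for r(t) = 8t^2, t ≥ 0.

System type = 2 (two poles at s=0).
K_a = lim_{s→0} s^2·G(s) = 160·7 / (8) = 140.
r(t) = 8t^2 gives R(s) = 16/s^3.
e_ss = 16/K_a = 16/140 = 4/35.

4/35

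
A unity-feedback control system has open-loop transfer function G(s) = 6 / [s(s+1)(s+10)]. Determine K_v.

0.6

System type = 1 (one pole at s=0).
K_v = lim_{s→0} s·G(s) = 6 / (1·10) = 0.6.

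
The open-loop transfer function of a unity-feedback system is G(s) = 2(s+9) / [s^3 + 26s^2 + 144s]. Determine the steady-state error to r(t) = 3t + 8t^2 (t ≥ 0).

Lowest-order denominator term is 144s, so the open loop has 1 pole at the origin → type 1 system. Taking each input component in turn:
  • 3t: e_ss = 3/K_v with K_v=0.125 → 24.
  • 8t^2: a type-1 system cannot track it, e_ss → ∞.
The unbounded component dominates.

infinity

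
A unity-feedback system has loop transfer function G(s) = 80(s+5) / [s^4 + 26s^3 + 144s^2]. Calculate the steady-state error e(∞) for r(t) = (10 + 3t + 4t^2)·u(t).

2.88

The denominator has no term below 144s^2 — 2 poles at s=0, type 2. Taking each input component in turn:
  • 10: tracked with zero error.
  • 3t: tracked with zero error.
  • 4t^2: e_ss = 8/K_a with K_a=25/9 → 2.88.
Total e_ss = 2.88.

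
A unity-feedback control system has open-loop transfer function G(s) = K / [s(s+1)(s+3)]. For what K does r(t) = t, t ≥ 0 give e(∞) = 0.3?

10

G(s) has one factor of s in the denominator, so the system is type 1.
K_v = lim_{s→0} s·G(s) = K / (1·3) = (1/3)·K.
e_ss = 1/K_v = 0.3 ⇒ K_v = 10/3 ⇒ K = (10/3)/(1/3) = 10.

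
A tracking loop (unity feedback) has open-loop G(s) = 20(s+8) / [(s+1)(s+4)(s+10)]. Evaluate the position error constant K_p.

4

System type = 0 (no poles at s=0).
K_p = lim_{s→0} G(s) = 20·8 / (1·4·10) = 4.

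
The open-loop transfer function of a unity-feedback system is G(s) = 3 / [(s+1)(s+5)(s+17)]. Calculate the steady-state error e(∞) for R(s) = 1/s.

The open loop has no poles at the origin → type 0 system.
K_p = lim_{s→0} G(s) = 3 / (1·5·17) = 3/85.
e_ss = 1/(1 + K_p) = 1/(88/85) = 85/88.

85/88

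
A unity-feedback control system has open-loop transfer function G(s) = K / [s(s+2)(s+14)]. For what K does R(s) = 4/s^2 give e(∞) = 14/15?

The open loop has one pole at the origin → type 1 system.
K_v = lim_{s→0} s·G(s) = K / (2·14) = (1/28)·K.
e_ss = 4/K_v = 14/15 ⇒ K_v = 30/7 ⇒ K = (30/7)/(1/28) = 120.

120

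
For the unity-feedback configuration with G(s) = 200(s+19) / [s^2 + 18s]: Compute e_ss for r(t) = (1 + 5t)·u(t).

9/380

Lowest-order denominator term is 18s, so the open loop has 1 pole at the origin → type 1 system. Treating each term separately:
  • 1: tracked with zero error.
  • 5t: e_ss = 5/K_v with K_v=1900/9 → 9/380.
Total e_ss = 9/380.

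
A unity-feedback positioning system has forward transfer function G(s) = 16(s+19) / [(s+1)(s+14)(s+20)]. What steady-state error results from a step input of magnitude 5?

No free integrators in G(s): this is a type 0 system.
K_p = lim_{s→0} G(s) = 16·19 / (1·14·20) = 38/35.
e_ss = 5/(1 + K_p) = 5/(73/35) = 175/73.

175/73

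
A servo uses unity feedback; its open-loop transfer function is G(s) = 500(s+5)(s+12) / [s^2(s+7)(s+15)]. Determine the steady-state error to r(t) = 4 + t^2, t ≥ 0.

0.007

The open loop has two poles at the origin → type 2 system. Treating each term separately:
  • 4: tracked with zero error.
  • t^2: e_ss = 2/K_a with K_a=2000/7 → 0.007.
Total e_ss = 0.007.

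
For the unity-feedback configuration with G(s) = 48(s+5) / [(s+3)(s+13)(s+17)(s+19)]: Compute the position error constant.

80/4199

No free integrators in G(s): this is a type 0 system.
K_p = lim_{s→0} G(s) = 48·5 / (3·13·17·19) = 80/4199.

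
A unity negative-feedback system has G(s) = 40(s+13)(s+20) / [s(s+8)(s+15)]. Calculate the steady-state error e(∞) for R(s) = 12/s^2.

One free integrator in G(s): this is a type 1 system.
K_v = lim_{s→0} s·G(s) = 40·13·20 / (8·15) = 260/3.
e_ss = 12/K_v = 12/(260/3) = 9/65.

9/65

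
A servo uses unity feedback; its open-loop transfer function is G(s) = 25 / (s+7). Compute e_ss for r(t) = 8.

System type = 0 (no poles at s=0).
K_p = lim_{s→0} G(s) = 25 / (7) = 25/7.
e_ss = 8/(1 + K_p) = 8/(32/7) = 1.75.

1.75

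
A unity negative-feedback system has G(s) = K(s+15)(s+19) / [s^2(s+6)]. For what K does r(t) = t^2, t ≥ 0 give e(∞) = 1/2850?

120

G(s) has two factors of s in the denominator, so the system is type 2.
K_a = lim_{s→0} s^2·G(s) = K·15·19 / (6) = 47.5·K.
e_ss = 2/K_a = 1/2850 ⇒ K_a = 5700 ⇒ K = 5700/47.5 = 120.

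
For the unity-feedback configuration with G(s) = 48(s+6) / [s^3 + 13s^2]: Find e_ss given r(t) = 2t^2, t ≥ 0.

13/72

Factoring s^2 from the denominator leaves a polynomial with constant term 13, so the system is type 2.
K_a = lim_{s→0} s^2·G(s) = 48·6 / 13 = 288/13.
r(t) = 2t^2 gives R(s) = 4/s^3.
e_ss = 4/K_a = 4/(288/13) = 13/72.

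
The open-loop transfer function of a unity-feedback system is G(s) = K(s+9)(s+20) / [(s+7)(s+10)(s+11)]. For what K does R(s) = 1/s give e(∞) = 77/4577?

250

System type = 0 (no poles at s=0).
K_p = lim_{s→0} G(s) = K·9·20 / (7·10·11) = (18/77)·K.
e_ss = 1/(1 + K_p) = 77/4577 ⇒ 1 + (18/77)·K = 4577/77 ⇒ K = 250.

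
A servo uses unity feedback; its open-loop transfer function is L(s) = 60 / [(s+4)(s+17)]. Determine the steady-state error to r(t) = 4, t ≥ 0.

L(s) has no factors of s in the denominator, so the system is type 0.
K_p = lim_{s→0} L(s) = 60 / (4·17) = 15/17.
e_ss = 4/(1 + K_p) = 4/(32/17) = 2.125.

2.125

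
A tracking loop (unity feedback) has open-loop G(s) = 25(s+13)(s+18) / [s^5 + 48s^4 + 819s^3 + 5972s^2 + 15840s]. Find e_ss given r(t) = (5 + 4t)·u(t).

704/65

The denominator has no term below 15840s — 1 pole at s=0, type 1. By superposition:
  • 5: tracked with zero error.
  • 4t: e_ss = 4/K_v with K_v=65/176 → 704/65.
Total e_ss = 704/65.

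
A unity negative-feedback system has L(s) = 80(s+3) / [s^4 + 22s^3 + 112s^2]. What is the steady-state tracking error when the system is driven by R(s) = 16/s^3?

Lowest-order denominator term is 112s^2, so the open loop has 2 poles at the origin → type 2 system.
K_a = lim_{s→0} s^2·L(s) = 80·3 / 112 = 15/7.
r(t) = 8t^2 gives R(s) = 16/s^3.
e_ss = 16/K_a = 16/(15/7) = 112/15.

112/15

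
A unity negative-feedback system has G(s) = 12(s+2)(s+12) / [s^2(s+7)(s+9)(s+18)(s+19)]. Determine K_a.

16/1197

Two free integrators in G(s): this is a type 2 system.
K_a = lim_{s→0} s^2·G(s) = 12·2·12 / (7·9·18·19) = 16/1197.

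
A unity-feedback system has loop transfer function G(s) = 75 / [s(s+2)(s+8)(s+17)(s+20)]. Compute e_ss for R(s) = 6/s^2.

G(s) has one factor of s in the denominator, so the system is type 1.
K_v = lim_{s→0} s·G(s) = 75 / (2·8·17·20) = 15/1088.
e_ss = 6/K_v = 6/(15/1088) = 435.2.

435.2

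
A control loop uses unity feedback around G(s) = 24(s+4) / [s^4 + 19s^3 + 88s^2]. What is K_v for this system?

infinity

K_v = lim_{s→0} s·G(s); with 2 poles at the origin the limit diverges, so K_v = ∞.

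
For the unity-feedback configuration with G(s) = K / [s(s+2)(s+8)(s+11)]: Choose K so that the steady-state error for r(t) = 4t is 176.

4

The open loop has one pole at the origin → type 1 system.
K_v = lim_{s→0} s·G(s) = K / (2·8·11) = (1/176)·K.
e_ss = 4/K_v = 176 ⇒ K_v = 1/44 ⇒ K = (1/44)/(1/176) = 4.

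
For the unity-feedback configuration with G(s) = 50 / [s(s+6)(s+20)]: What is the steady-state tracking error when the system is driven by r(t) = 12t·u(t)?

28.8

The open loop has one pole at the origin → type 1 system.
K_v = lim_{s→0} s·G(s) = 50 / (6·20) = 5/12.
e_ss = 12/K_v = 12/(5/12) = 28.8.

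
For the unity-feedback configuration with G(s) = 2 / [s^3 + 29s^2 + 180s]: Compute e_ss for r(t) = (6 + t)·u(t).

90

Factoring s from the denominator leaves a polynomial with constant term 180, so the system is type 1. By superposition:
  • 6: tracked with zero error.
  • t: e_ss = 1/K_v with K_v=1/90 → 90.
Total e_ss = 90.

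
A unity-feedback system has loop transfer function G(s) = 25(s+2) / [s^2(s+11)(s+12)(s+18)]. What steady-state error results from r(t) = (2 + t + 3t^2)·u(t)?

The open loop has two poles at the origin → type 2 system. By superposition:
  • 2: tracked with zero error.
  • t: tracked with zero error.
  • 3t^2: e_ss = 6/K_a with K_a=25/1188 → 285.12.
Total e_ss = 285.12.

285.12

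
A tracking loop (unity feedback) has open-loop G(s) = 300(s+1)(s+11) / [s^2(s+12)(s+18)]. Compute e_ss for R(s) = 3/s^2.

0

The open loop has two poles at the origin → type 2 system.
K_v = ∞ for a type-2 system; e_ss to a ramp is zero.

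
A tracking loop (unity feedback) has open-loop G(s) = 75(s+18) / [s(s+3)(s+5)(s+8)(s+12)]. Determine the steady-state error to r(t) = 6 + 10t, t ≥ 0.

One free integrator in G(s): this is a type 1 system. Taking each input component in turn:
  • 6: tracked with zero error.
  • 10t: e_ss = 10/K_v with K_v=0.9375 → 32/3.
Total e_ss = 32/3.

32/3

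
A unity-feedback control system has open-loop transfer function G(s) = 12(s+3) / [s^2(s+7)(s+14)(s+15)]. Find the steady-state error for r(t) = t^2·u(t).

G(s) has two factors of s in the denominator, so the system is type 2.
K_a = lim_{s→0} s^2·G(s) = 12·3 / (7·14·15) = 6/245.
r(t) = t^2 gives R(s) = 2/s^3.
e_ss = 2/K_a = 2/(6/245) = 245/3.

245/3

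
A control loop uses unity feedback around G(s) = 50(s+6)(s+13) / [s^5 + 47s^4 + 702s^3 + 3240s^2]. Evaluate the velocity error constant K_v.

infinity

K_v = lim_{s→0} s·G(s); with 2 poles at the origin the limit diverges, so K_v = ∞.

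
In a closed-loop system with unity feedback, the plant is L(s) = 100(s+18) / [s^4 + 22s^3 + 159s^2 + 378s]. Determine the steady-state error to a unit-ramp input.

0.21

The denominator has no term below 378s — 1 pole at s=0, type 1.
K_v = lim_{s→0} s·L(s) = 100·18 / 378 = 100/21.
e_ss = 1/K_v = 1/(100/21) = 0.21.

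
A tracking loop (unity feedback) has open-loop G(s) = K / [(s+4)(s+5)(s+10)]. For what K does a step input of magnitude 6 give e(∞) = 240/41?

The open loop has no poles at the origin → type 0 system.
K_p = lim_{s→0} G(s) = K / (4·5·10) = 0.005·K.
e_ss = 6/(1 + K_p) = 240/41 ⇒ 1 + 0.005·K = 1.025 ⇒ K = 5.

5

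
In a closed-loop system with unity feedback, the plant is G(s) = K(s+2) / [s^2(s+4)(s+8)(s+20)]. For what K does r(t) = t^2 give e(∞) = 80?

8

Two free integrators in G(s): this is a type 2 system.
K_a = lim_{s→0} s^2·G(s) = K·2 / (4·8·20) = (1/320)·K.
e_ss = 2/K_a = 80 ⇒ K_a = 0.025 ⇒ K = 0.025/(1/320) = 8.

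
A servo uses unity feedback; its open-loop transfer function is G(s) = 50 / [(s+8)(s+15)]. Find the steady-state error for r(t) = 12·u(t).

No free integrators in G(s): this is a type 0 system.
K_p = lim_{s→0} G(s) = 50 / (8·15) = 5/12.
e_ss = 12/(1 + K_p) = 12/(17/12) = 144/17.

144/17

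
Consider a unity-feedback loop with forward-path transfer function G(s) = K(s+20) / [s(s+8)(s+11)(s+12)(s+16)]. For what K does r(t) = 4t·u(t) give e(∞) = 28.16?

120

The open loop has one pole at the origin → type 1 system.
K_v = lim_{s→0} s·G(s) = K·20 / (8·11·12·16) = (5/4224)·K.
e_ss = 4/K_v = 28.16 ⇒ K_v = 25/176 ⇒ K = (25/176)/(5/4224) = 120.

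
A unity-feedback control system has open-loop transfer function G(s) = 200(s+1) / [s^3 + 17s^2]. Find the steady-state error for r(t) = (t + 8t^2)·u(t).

Factoring s^2 from the denominator leaves a polynomial with constant term 17, so the system is type 2. Taking each input component in turn:
  • t: tracked with zero error.
  • 8t^2: e_ss = 16/K_a with K_a=200/17 → 1.36.
Total e_ss = 1.36.

1.36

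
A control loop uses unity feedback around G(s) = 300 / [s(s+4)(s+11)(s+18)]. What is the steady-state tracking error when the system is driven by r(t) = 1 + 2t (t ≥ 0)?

System type = 1 (one pole at s=0). Taking each input component in turn:
  • 1: tracked with zero error.
  • 2t: e_ss = 2/K_v with K_v=25/66 → 5.28.
Total e_ss = 5.28.

5.28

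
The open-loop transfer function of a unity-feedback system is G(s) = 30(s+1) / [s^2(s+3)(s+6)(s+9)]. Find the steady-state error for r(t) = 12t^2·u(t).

129.6

Two free integrators in G(s): this is a type 2 system.
K_a = lim_{s→0} s^2·G(s) = 30·1 / (3·6·9) = 5/27.
r(t) = 12t^2 gives R(s) = 24/s^3.
e_ss = 24/K_a = 24/(5/27) = 129.6.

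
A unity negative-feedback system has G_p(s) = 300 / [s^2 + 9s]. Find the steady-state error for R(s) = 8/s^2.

0.24

The denominator has no term below 9s — 1 pole at s=0, type 1.
K_v = lim_{s→0} s·G_p(s) = 300 / 9 = 100/3.
e_ss = 8/K_v = 8/(100/3) = 0.24.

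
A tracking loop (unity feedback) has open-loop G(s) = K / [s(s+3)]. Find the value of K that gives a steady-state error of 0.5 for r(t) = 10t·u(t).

60

System type = 1 (one pole at s=0).
K_v = lim_{s→0} s·G(s) = K / (3) = (1/3)·K.
e_ss = 10/K_v = 0.5 ⇒ K_v = 20 ⇒ K = 20/(1/3) = 60.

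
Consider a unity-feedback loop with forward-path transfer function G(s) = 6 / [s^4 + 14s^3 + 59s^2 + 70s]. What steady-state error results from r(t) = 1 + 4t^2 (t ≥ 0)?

infinity

The denominator has no term below 70s — 1 pole at s=0, type 1. Treating each term separately:
  • 1: tracked with zero error.
  • 4t^2: a type-1 system cannot track it, e_ss → ∞.
The unbounded component dominates.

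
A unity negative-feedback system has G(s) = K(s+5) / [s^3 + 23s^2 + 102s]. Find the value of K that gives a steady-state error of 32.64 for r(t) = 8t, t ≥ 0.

5

Factoring s from the denominator leaves a polynomial with constant term 102, so the system is type 1.
K_v = lim_{s→0} s·G(s) = K·5 / 102 = (5/102)·K.
e_ss = 8/K_v = 32.64 ⇒ K_v = 25/102 ⇒ K = (25/102)/(5/102) = 5.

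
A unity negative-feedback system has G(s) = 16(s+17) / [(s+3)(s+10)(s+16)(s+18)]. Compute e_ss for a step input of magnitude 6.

G(s) has no factors of s in the denominator, so the system is type 0.
K_p = lim_{s→0} G(s) = 16·17 / (3·10·16·18) = 17/540.
e_ss = 6/(1 + K_p) = 6/(557/540) = 3240/557.

3240/557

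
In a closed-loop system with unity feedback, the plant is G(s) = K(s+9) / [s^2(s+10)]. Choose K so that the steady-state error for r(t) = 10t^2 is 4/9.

G(s) has two factors of s in the denominator, so the system is type 2.
K_a = lim_{s→0} s^2·G(s) = K·9 / (10) = 0.9·K.
e_ss = 20/K_a = 4/9 ⇒ K_a = 45 ⇒ K = 45/0.9 = 50.

50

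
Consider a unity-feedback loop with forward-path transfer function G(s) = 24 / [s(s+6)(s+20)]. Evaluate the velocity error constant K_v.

System type = 1 (one pole at s=0).
K_v = lim_{s→0} s·G(s) = 24 / (6·20) = 0.2.

0.2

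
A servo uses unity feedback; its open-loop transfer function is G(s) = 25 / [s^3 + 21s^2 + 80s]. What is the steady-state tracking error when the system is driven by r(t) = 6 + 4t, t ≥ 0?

12.8

Factoring s from the denominator leaves a polynomial with constant term 80, so the system is type 1. Taking each input component in turn:
  • 6: tracked with zero error.
  • 4t: e_ss = 4/K_v with K_v=0.3125 → 12.8.
Total e_ss = 12.8.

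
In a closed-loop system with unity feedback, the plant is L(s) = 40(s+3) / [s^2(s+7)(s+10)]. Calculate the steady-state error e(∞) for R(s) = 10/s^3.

Two free integrators in L(s): this is a type 2 system.
K_a = lim_{s→0} s^2·L(s) = 40·3 / (7·10) = 12/7.
r(t) = 5t^2 gives R(s) = 10/s^3.
e_ss = 10/K_a = 10/(12/7) = 35/6.

35/6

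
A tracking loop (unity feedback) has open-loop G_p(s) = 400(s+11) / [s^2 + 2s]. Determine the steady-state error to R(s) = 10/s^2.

Lowest-order denominator term is 2s, so the open loop has 1 pole at the origin → type 1 system.
K_v = lim_{s→0} s·G_p(s) = 400·11 / 2 = 2200.
e_ss = 10/K_v = 10/2200 = 1/220.

1/220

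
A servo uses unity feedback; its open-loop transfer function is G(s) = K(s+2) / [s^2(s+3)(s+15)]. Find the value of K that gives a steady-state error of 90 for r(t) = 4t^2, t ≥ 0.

2

The open loop has two poles at the origin → type 2 system.
K_a = lim_{s→0} s^2·G(s) = K·2 / (3·15) = (2/45)·K.
e_ss = 8/K_a = 90 ⇒ K_a = 4/45 ⇒ K = (4/45)/(2/45) = 2.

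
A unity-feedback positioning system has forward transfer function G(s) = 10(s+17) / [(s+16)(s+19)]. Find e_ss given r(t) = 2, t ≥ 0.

System type = 0 (no poles at s=0).
K_p = lim_{s→0} G(s) = 10·17 / (16·19) = 85/152.
e_ss = 2/(1 + K_p) = 2/(237/152) = 304/237.

304/237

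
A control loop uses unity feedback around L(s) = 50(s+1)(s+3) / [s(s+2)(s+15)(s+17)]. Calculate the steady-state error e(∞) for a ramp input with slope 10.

The open loop has one pole at the origin → type 1 system.
K_v = lim_{s→0} s·L(s) = 50·1·3 / (2·15·17) = 5/17.
e_ss = 10/K_v = 10/(5/17) = 34.

34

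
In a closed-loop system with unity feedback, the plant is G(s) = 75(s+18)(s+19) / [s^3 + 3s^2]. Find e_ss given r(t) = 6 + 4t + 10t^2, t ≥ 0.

The denominator has no term below 3s^2 — 2 poles at s=0, type 2. By superposition:
  • 6: tracked with zero error.
  • 4t: tracked with zero error.
  • 10t^2: e_ss = 20/K_a with K_a=8550 → 2/855.
Total e_ss = 2/855.

2/855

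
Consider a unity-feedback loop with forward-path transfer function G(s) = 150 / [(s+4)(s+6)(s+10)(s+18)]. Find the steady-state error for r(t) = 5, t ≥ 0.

No free integrators in G(s): this is a type 0 system.
K_p = lim_{s→0} G(s) = 150 / (4·6·10·18) = 5/144.
e_ss = 5/(1 + K_p) = 5/(149/144) = 720/149.

720/149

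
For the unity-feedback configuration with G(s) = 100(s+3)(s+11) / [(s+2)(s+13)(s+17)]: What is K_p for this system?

1650/221

No free integrators in G(s): this is a type 0 system.
K_p = lim_{s→0} G(s) = 100·3·11 / (2·13·17) = 1650/221.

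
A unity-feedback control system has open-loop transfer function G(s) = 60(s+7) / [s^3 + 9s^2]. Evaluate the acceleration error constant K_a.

The denominator has no term below 9s^2 — 2 poles at s=0, type 2.
K_a = lim_{s→0} s^2·G(s) = 60·7 / 9 = 140/3.

140/3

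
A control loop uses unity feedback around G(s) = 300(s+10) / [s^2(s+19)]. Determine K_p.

infinity

K_p = lim_{s→0} G(s); with 2 poles at the origin the limit diverges, so K_p = ∞.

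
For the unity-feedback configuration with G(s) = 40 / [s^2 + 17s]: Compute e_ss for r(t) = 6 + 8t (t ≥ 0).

3.4

Lowest-order denominator term is 17s, so the open loop has 1 pole at the origin → type 1 system. Taking each input component in turn:
  • 6: tracked with zero error.
  • 8t: e_ss = 8/K_v with K_v=40/17 → 3.4.
Total e_ss = 3.4.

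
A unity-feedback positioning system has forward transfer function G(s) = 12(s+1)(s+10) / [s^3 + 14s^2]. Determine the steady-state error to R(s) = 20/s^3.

7/3

Factoring s^2 from the denominator leaves a polynomial with constant term 14, so the system is type 2.
K_a = lim_{s→0} s^2·G(s) = 12·1·10 / 14 = 60/7.
r(t) = 10t^2 gives R(s) = 20/s^3.
e_ss = 20/K_a = 20/(60/7) = 7/3.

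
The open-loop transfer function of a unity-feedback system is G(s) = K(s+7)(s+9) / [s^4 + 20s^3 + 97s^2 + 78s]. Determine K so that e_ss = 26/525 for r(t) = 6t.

150

The denominator has no term below 78s — 1 pole at s=0, type 1.
K_v = lim_{s→0} s·G(s) = K·7·9 / 78 = (21/26)·K.
e_ss = 6/K_v = 26/525 ⇒ K_v = 1575/13 ⇒ K = (1575/13)/(21/26) = 150.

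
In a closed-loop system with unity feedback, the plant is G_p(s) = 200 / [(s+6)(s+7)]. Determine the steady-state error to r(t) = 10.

210/121

G_p(s) has no factors of s in the denominator, so the system is type 0.
K_p = lim_{s→0} G_p(s) = 200 / (6·7) = 100/21.
e_ss = 10/(1 + K_p) = 10/(121/21) = 210/121.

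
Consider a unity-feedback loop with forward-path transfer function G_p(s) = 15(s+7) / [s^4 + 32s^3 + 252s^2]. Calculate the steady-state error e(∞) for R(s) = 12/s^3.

The denominator has no term below 252s^2 — 2 poles at s=0, type 2.
K_a = lim_{s→0} s^2·G_p(s) = 15·7 / 252 = 5/12.
r(t) = 6t^2 gives R(s) = 12/s^3.
e_ss = 12/K_a = 12/(5/12) = 28.8.

28.8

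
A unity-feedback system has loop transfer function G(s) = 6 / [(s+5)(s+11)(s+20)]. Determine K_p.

3/550

G(s) has no factors of s in the denominator, so the system is type 0.
K_p = lim_{s→0} G(s) = 6 / (5·11·20) = 3/550.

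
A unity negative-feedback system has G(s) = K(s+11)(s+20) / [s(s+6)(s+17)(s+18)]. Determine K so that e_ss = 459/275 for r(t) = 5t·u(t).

The open loop has one pole at the origin → type 1 system.
K_v = lim_{s→0} s·G(s) = K·11·20 / (6·17·18) = (55/459)·K.
e_ss = 5/K_v = 459/275 ⇒ K_v = 1375/459 ⇒ K = (1375/459)/(55/459) = 25.

25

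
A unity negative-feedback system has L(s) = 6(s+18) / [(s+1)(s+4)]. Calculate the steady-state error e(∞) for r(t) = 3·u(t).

System type = 0 (no poles at s=0).
K_p = lim_{s→0} L(s) = 6·18 / (1·4) = 27.
e_ss = 3/(1 + K_p) = 3/28.

3/28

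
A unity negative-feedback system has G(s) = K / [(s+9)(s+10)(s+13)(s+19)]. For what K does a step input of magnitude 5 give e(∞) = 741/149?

120

The open loop has no poles at the origin → type 0 system.
K_p = lim_{s→0} G(s) = K / (9·10·13·19) = (1/22230)·K.
e_ss = 5/(1 + K_p) = 741/149 ⇒ 1 + (1/22230)·K = 745/741 ⇒ K = 120.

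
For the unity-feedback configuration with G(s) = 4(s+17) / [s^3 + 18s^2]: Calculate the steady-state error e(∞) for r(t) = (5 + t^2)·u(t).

9/17

Lowest-order denominator term is 18s^2, so the open loop has 2 poles at the origin → type 2 system. By superposition:
  • 5: tracked with zero error.
  • t^2: e_ss = 2/K_a with K_a=34/9 → 9/17.
Total e_ss = 9/17.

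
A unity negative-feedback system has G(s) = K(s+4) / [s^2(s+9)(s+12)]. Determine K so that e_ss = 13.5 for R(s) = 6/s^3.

12

System type = 2 (two poles at s=0).
K_a = lim_{s→0} s^2·G(s) = K·4 / (9·12) = (1/27)·K.
e_ss = 6/K_a = 13.5 ⇒ K_a = 4/9 ⇒ K = (4/9)/(1/27) = 12.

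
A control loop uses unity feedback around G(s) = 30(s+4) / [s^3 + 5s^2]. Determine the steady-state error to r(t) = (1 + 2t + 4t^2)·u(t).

1/3

The denominator has no term below 5s^2 — 2 poles at s=0, type 2. Taking each input component in turn:
  • 1: tracked with zero error.
  • 2t: tracked with zero error.
  • 4t^2: e_ss = 8/K_a with K_a=24 → 1/3.
Total e_ss = 1/3.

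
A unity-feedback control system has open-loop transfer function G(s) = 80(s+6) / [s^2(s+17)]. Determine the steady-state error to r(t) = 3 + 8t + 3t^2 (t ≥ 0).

0.2125

The open loop has two poles at the origin → type 2 system. Treating each term separately:
  • 3: tracked with zero error.
  • 8t: tracked with zero error.
  • 3t^2: e_ss = 6/K_a with K_a=480/17 → 0.2125.
Total e_ss = 0.2125.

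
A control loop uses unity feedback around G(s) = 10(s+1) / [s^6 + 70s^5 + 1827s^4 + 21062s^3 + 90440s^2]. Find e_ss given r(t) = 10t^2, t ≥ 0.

Lowest-order denominator term is 90440s^2, so the open loop has 2 poles at the origin → type 2 system.
K_a = lim_{s→0} s^2·G(s) = 10·1 / 90440 = 1/9044.
r(t) = 10t^2 gives R(s) = 20/s^3.
e_ss = 20/K_a = 20/(1/9044) = 180880.

180880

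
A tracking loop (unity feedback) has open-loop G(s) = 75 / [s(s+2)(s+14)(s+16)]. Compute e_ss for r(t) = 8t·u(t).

System type = 1 (one pole at s=0).
K_v = lim_{s→0} s·G(s) = 75 / (2·14·16) = 75/448.
e_ss = 8/K_v = 8/(75/448) = 3584/75.

3584/75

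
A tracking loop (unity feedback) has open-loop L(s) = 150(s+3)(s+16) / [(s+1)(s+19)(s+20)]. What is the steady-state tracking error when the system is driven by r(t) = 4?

76/379

The open loop has no poles at the origin → type 0 system.
K_p = lim_{s→0} L(s) = 150·3·16 / (1·19·20) = 360/19.
e_ss = 4/(1 + K_p) = 4/(379/19) = 76/379.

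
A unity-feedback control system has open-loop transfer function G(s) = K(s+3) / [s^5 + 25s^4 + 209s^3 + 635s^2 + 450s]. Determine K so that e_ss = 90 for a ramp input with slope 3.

Factoring s from the denominator leaves a polynomial with constant term 450, so the system is type 1.
K_v = lim_{s→0} s·G(s) = K·3 / 450 = (1/150)·K.
e_ss = 3/K_v = 90 ⇒ K_v = 1/30 ⇒ K = (1/30)/(1/150) = 5.

5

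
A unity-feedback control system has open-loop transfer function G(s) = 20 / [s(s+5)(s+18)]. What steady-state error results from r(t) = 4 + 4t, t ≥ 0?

The open loop has one pole at the origin → type 1 system. Taking each input component in turn:
  • 4: tracked with zero error.
  • 4t: e_ss = 4/K_v with K_v=2/9 → 18.
Total e_ss = 18.

18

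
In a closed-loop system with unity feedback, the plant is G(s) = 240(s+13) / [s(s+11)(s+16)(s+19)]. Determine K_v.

195/209

G(s) has one factor of s in the denominator, so the system is type 1.
K_v = lim_{s→0} s·G(s) = 240·13 / (11·16·19) = 195/209.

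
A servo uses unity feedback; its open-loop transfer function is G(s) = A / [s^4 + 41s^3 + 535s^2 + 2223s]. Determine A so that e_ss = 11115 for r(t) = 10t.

2

Lowest-order denominator term is 2223s, so the open loop has 1 pole at the origin → type 1 system.
K_v = lim_{s→0} s·G(s) = A / 2223 = (1/2223)·A.
e_ss = 10/K_v = 11115 ⇒ K_v = 2/2223 ⇒ A = (2/2223)/(1/2223) = 2.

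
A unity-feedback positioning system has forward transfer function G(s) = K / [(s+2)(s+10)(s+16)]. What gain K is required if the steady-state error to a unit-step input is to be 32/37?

50

G(s) has no factors of s in the denominator, so the system is type 0.
K_p = lim_{s→0} G(s) = K / (2·10·16) = (1/320)·K.
e_ss = 1/(1 + K_p) = 32/37 ⇒ 1 + (1/320)·K = 37/32 ⇒ K = 50.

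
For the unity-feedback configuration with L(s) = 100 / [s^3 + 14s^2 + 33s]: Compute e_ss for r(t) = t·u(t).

Lowest-order denominator term is 33s, so the open loop has 1 pole at the origin → type 1 system.
K_v = lim_{s→0} s·L(s) = 100 / 33 = 100/33.
e_ss = 1/K_v = 1/(100/33) = 0.33.

0.33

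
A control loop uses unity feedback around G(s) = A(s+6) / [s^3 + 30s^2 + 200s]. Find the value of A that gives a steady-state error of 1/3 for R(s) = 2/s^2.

The denominator has no term below 200s — 1 pole at s=0, type 1.
K_v = lim_{s→0} s·G(s) = A·6 / 200 = 0.03·A.
e_ss = 2/K_v = 1/3 ⇒ K_v = 6 ⇒ A = 6/0.03 = 200.

200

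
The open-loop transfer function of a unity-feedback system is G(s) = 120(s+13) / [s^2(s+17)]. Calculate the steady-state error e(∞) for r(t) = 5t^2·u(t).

G(s) has two factors of s in the denominator, so the system is type 2.
K_a = lim_{s→0} s^2·G(s) = 120·13 / (17) = 1560/17.
r(t) = 5t^2 gives R(s) = 10/s^3.
e_ss = 10/K_a = 10/(1560/17) = 17/156.

17/156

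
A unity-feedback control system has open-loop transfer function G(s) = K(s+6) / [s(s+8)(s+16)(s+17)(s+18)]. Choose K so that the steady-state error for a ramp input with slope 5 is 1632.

20

System type = 1 (one pole at s=0).
K_v = lim_{s→0} s·G(s) = K·6 / (8·16·17·18) = (1/6528)·K.
e_ss = 5/K_v = 1632 ⇒ K_v = 5/1632 ⇒ K = (5/1632)/(1/6528) = 20.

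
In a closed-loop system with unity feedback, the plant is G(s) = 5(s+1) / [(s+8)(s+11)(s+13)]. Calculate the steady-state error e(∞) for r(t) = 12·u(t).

G(s) has no factors of s in the denominator, so the system is type 0.
K_p = lim_{s→0} G(s) = 5·1 / (8·11·13) = 5/1144.
e_ss = 12/(1 + K_p) = 12/(1149/1144) = 4576/383.

4576/383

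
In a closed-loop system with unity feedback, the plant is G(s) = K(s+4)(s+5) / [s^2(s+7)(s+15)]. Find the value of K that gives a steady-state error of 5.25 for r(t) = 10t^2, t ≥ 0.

20

System type = 2 (two poles at s=0).
K_a = lim_{s→0} s^2·G(s) = K·4·5 / (7·15) = (4/21)·K.
e_ss = 20/K_a = 5.25 ⇒ K_a = 80/21 ⇒ K = (80/21)/(4/21) = 20.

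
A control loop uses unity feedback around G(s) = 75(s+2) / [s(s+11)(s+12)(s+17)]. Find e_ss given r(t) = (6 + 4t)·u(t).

59.84

The open loop has one pole at the origin → type 1 system. By superposition:
  • 6: tracked with zero error.
  • 4t: e_ss = 4/K_v with K_v=25/374 → 59.84.
Total e_ss = 59.84.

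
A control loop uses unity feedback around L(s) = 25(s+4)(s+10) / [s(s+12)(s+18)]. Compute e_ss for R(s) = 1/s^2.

The open loop has one pole at the origin → type 1 system.
K_v = lim_{s→0} s·L(s) = 25·4·10 / (12·18) = 125/27.
e_ss = 1/K_v = 1/(125/27) = 0.216.

0.216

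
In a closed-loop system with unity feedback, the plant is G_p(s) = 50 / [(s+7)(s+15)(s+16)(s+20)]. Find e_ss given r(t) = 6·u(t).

The open loop has no poles at the origin → type 0 system.
K_p = lim_{s→0} G_p(s) = 50 / (7·15·16·20) = 1/672.
e_ss = 6/(1 + K_p) = 6/(673/672) = 4032/673.

4032/673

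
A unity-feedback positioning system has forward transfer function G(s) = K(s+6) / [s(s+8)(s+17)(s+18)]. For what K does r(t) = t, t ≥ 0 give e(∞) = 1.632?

250

G(s) has one factor of s in the denominator, so the system is type 1.
K_v = lim_{s→0} s·G(s) = K·6 / (8·17·18) = (1/408)·K.
e_ss = 1/K_v = 1.632 ⇒ K_v = 125/204 ⇒ K = (125/204)/(1/408) = 250.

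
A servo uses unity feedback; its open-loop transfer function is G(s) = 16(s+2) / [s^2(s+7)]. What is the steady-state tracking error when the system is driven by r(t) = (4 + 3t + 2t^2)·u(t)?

0.875

Two free integrators in G(s): this is a type 2 system. By superposition:
  • 4: tracked with zero error.
  • 3t: tracked with zero error.
  • 2t^2: e_ss = 4/K_a with K_a=32/7 → 0.875.
Total e_ss = 0.875.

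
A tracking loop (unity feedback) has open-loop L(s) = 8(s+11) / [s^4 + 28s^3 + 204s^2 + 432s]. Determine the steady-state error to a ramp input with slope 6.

Lowest-order denominator term is 432s, so the open loop has 1 pole at the origin → type 1 system.
K_v = lim_{s→0} s·L(s) = 8·11 / 432 = 11/54.
e_ss = 6/K_v = 6/(11/54) = 324/11.

324/11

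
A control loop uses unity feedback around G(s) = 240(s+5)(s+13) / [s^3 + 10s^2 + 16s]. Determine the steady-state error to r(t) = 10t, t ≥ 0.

2/195

Lowest-order denominator term is 16s, so the open loop has 1 pole at the origin → type 1 system.
K_v = lim_{s→0} s·G(s) = 240·5·13 / 16 = 975.
e_ss = 10/K_v = 10/975 = 2/195.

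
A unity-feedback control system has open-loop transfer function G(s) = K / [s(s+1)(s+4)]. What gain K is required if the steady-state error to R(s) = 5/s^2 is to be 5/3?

12

System type = 1 (one pole at s=0).
K_v = lim_{s→0} s·G(s) = K / (1·4) = 0.25·K.
e_ss = 5/K_v = 5/3 ⇒ K_v = 3 ⇒ K = 3/0.25 = 12.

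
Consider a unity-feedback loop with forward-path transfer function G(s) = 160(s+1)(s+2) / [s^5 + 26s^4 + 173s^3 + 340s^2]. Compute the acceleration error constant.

Factoring s^2 from the denominator leaves a polynomial with constant term 340, so the system is type 2.
K_a = lim_{s→0} s^2·G(s) = 160·1·2 / 340 = 16/17.

16/17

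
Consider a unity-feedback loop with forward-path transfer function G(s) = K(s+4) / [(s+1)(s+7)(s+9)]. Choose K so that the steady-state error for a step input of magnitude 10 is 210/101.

The open loop has no poles at the origin → type 0 system.
K_p = lim_{s→0} G(s) = K·4 / (1·7·9) = (4/63)·K.
e_ss = 10/(1 + K_p) = 210/101 ⇒ 1 + (4/63)·K = 101/21 ⇒ K = 60.

60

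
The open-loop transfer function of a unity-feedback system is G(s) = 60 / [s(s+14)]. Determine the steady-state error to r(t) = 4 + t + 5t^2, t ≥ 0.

infinity

One free integrator in G(s): this is a type 1 system. Treating each term separately:
  • 4: tracked with zero error.
  • t: e_ss = 1/K_v with K_v=30/7 → 7/30.
  • 5t^2: a type-1 system cannot track it, e_ss → ∞.
The unbounded component dominates.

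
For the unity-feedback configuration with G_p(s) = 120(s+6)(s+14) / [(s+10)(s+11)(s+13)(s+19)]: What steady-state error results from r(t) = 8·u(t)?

21736/3725

G_p(s) has no factors of s in the denominator, so the system is type 0.
K_p = lim_{s→0} G_p(s) = 120·6·14 / (10·11·13·19) = 1008/2717.
e_ss = 8/(1 + K_p) = 8/(3725/2717) = 21736/3725.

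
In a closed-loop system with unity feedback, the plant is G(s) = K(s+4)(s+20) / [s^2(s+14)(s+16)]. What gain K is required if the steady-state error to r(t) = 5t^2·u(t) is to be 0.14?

200

The open loop has two poles at the origin → type 2 system.
K_a = lim_{s→0} s^2·G(s) = K·4·20 / (14·16) = (5/14)·K.
e_ss = 10/K_a = 0.14 ⇒ K_a = 500/7 ⇒ K = (500/7)/(5/14) = 200.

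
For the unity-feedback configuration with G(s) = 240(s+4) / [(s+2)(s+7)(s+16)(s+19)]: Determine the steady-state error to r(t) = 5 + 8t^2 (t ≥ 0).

G(s) has no factors of s in the denominator, so the system is type 0. By superposition:
  • 5: e_ss = 5/(1+K_p) with K_p=30/133 → 665/163.
  • 8t^2: a type-0 system cannot track it, e_ss → ∞.
The unbounded component dominates.

infinity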